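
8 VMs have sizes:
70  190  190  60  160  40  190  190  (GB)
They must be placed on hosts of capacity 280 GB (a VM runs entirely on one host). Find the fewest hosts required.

Total = 190 + 190 + 190 + 190 + 160 + 70 + 60 + 40 = 1090 GB.
Lower bound: ⌈1090/280⌉ = 4 hosts.
Also, 5 VMs each exceed 140 GB, and no two of those can share a host, so at least 5 hosts are needed.
A packing using 5 hosts:
  host 1: 190 + 70 = 260
  host 2: 190 + 60 = 250
  host 3: 190 + 40 = 230
  host 4: 190 = 190
  host 5: 160 = 160
This matches the lower bound, so 5 is optimal.

5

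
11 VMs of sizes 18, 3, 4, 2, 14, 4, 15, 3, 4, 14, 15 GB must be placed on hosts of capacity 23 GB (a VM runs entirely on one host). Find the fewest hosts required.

Total = 18 + 15 + 15 + 14 + 14 + 4 + 4 + 4 + 3 + 3 + 2 = 96 GB.
Lower bound: ⌈96/23⌉ = 5 hosts.
A packing using 5 hosts:
  host 1: 18 + 4 = 22
  host 2: 15 + 4 + 4 = 23
  host 3: 15 + 3 + 3 + 2 = 23
  host 4: 14 = 14
  host 5: 14 = 14
This matches the lower bound, so 5 is optimal.

5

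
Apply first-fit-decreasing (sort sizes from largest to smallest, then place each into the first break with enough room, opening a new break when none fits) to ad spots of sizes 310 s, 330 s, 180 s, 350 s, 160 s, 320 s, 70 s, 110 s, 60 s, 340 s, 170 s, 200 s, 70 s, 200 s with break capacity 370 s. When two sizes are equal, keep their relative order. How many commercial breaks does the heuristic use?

9

Sorted descending: 350, 340, 330, 320, 310, 200, 200, 180, 170, 160, 110, 70, 70, 60.
  350 → break 1 (new)  [load 350/370]
  340 → break 2 (new)  [load 340/370]
  330 → break 3 (new)  [load 330/370]
  320 → break 4 (new)  [load 320/370]
  310 → break 5 (new)  [load 310/370]
  200 → break 6 (new)  [load 200/370]
  200 → break 7 (new)  [load 200/370]
  180 → break 8 (new)  [load 180/370]
  170 → break 6  [load 370/370]
  160 → break 7  [load 360/370]
  110 → break 8  [load 290/370]
  70 → break 8  [load 360/370]
  70 → break 9 (new)  [load 70/370]
  60 → break 5  [load 370/370]
9 commercial breaks opened.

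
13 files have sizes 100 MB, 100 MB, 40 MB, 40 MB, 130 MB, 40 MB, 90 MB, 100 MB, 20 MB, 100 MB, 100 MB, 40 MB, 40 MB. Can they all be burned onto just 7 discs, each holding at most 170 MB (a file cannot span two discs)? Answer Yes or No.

Yes

A valid assignment using 7 discs:
  disc 1: 130 + 40 = 170
  disc 2: 100 + 40 + 20 = 160
  disc 3: 100 + 40 = 140
  disc 4: 100 + 40 = 140
  disc 5: 100 + 40 = 140
  disc 6: 100 = 100
  disc 7: 90 = 90
Every load is within 170 MB, so 7 discs suffice.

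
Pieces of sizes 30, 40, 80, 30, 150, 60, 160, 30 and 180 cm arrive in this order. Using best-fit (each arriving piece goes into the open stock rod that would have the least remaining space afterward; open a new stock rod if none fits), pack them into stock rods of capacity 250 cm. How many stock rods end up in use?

  30 → stock rod 1 (new)  [load 30/250]
  40 → stock rod 1  [load 70/250]
  80 → stock rod 1  [load 150/250]
  30 → stock rod 1  [load 180/250]
  150 → stock rod 2 (new)  [load 150/250]
  60 → stock rod 1  [load 240/250]
  160 → stock rod 3 (new)  [load 160/250]
  30 → stock rod 3  [load 190/250]
  180 → stock rod 4 (new)  [load 180/250]
4 stock rods opened.

4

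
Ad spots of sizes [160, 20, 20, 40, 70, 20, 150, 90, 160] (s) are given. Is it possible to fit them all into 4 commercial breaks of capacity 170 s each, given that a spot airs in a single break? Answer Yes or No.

Total = 730 s; ⌈730/170⌉ = 5.
At least 5 commercial breaks are required, but only 4 are allowed.

No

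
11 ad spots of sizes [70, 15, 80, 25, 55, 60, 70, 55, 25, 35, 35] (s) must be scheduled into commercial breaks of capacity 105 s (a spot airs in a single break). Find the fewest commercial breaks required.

Total = 80 + 70 + 70 + 60 + 55 + 55 + 35 + 35 + 25 + 25 + 15 = 525 s.
Lower bound: ⌈525/105⌉ = 5 commercial breaks.
Also, 6 ad spots each exceed 105/2 s, and no two of those can share a break, so at least 6 commercial breaks are needed.
A packing using 6 commercial breaks:
  break 1: 80 + 25 = 105
  break 2: 70 + 35 = 105
  break 3: 70 + 35 = 105
  break 4: 60 + 25 + 15 = 100
  break 5: 55 = 55
  break 6: 55 = 55
This matches the lower bound, so 6 is optimal.

6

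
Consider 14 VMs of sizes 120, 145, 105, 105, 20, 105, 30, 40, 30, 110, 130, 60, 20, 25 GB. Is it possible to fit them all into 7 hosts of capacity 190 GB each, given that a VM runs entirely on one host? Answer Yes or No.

Yes

A valid assignment using 7 hosts:
  host 1: 145 + 40 = 185
  host 2: 130 + 60 = 190
  host 3: 120 + 30 + 30 = 180
  host 4: 110 + 25 + 20 + 20 = 175
  host 5: 105 = 105
  host 6: 105 = 105
  host 7: 105 = 105
Every load is within 190 GB, so 7 hosts suffice.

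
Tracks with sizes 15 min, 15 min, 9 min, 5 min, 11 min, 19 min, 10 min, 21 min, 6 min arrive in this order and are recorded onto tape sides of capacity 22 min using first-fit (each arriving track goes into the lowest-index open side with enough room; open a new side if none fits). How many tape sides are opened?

6

  15 → side 1 (new)  [load 15/22]
  15 → side 2 (new)  [load 15/22]
  9 → side 3 (new)  [load 9/22]
  5 → side 1  [load 20/22]
  11 → side 3  [load 20/22]
  19 → side 4 (new)  [load 19/22]
  10 → side 5 (new)  [load 10/22]
  21 → side 6 (new)  [load 21/22]
  6 → side 2  [load 21/22]
6 tape sides opened.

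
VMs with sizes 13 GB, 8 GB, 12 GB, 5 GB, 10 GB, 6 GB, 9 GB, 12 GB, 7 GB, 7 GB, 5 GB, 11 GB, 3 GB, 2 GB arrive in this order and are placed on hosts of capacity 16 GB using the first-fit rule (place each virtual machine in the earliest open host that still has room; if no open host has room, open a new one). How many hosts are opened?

  13 → host 1 (new)  [load 13/16]
  8 → host 2 (new)  [load 8/16]
  12 → host 3 (new)  [load 12/16]
  5 → host 2  [load 13/16]
  10 → host 4 (new)  [load 10/16]
  6 → host 4  [load 16/16]
  9 → host 5 (new)  [load 9/16]
  12 → host 6 (new)  [load 12/16]
  7 → host 5  [load 16/16]
  7 → host 7 (new)  [load 7/16]
  5 → host 7  [load 12/16]
  11 → host 8 (new)  [load 11/16]
  3 → host 1  [load 16/16]
  2 → host 2  [load 15/16]
8 hosts opened.

8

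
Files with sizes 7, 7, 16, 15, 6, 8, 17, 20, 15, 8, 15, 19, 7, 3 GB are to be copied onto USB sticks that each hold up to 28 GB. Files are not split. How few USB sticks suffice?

7

Total = 20 + 19 + 17 + 16 + 15 + 15 + 15 + 8 + 8 + 7 + 7 + 7 + 6 + 3 = 163 GB.
Lower bound: ⌈163/28⌉ = 6 USB sticks.
Also, 7 files each exceed 14 GB, and no two of those can share a USB stick, so at least 7 USB sticks are needed.
A packing using 7 USB sticks:
  USB stick 1: 20 + 8 = 28
  USB stick 2: 19 + 8 = 27
  USB stick 3: 17 + 7 + 3 = 27
  USB stick 4: 16 + 7 = 23
  USB stick 5: 15 + 7 + 6 = 28
  USB stick 6: 15 = 15
  USB stick 7: 15 = 15
This matches the lower bound, so 7 is optimal.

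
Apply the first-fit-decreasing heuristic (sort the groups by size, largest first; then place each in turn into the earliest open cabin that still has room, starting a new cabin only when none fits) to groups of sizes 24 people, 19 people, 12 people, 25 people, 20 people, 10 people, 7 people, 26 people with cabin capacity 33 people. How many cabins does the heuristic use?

Sorted descending: 26, 25, 24, 20, 19, 12, 10, 7.
  26 → cabin 1 (new)  [load 26/33]
  25 → cabin 2 (new)  [load 25/33]
  24 → cabin 3 (new)  [load 24/33]
  20 → cabin 4 (new)  [load 20/33]
  19 → cabin 5 (new)  [load 19/33]
  12 → cabin 4  [load 32/33]
  10 → cabin 5  [load 29/33]
  7 → cabin 1  [load 33/33]
5 cabins opened.

5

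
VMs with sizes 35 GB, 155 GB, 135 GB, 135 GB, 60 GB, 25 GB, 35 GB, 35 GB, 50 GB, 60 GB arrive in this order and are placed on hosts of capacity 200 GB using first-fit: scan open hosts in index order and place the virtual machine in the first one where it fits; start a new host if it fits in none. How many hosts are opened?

4

  35 → host 1 (new)  [load 35/200]
  155 → host 1  [load 190/200]
  135 → host 2 (new)  [load 135/200]
  135 → host 3 (new)  [load 135/200]
  60 → host 2  [load 195/200]
  25 → host 3  [load 160/200]
  35 → host 3  [load 195/200]
  35 → host 4 (new)  [load 35/200]
  50 → host 4  [load 85/200]
  60 → host 4  [load 145/200]
4 hosts opened.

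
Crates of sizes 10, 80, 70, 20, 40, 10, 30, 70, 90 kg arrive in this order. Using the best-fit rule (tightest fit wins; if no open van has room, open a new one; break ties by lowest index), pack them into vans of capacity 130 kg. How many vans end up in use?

4

  10 → van 1 (new)  [load 10/130]
  80 → van 1  [load 90/130]
  70 → van 2 (new)  [load 70/130]
  20 → van 1  [load 110/130]
  40 → van 2  [load 110/130]
  10 → van 1  [load 120/130]
  30 → van 3 (new)  [load 30/130]
  70 → van 3  [load 100/130]
  90 → van 4 (new)  [load 90/130]
4 vans opened.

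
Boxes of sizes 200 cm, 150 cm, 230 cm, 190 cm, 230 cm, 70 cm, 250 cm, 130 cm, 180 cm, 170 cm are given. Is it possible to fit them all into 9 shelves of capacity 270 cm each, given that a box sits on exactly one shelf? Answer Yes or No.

A valid assignment using 9 shelves:
  shelf 1: 250 = 250
  shelf 2: 230 = 230
  shelf 3: 230 = 230
  shelf 4: 200 + 70 = 270
  shelf 5: 190 = 190
  shelf 6: 180 = 180
  shelf 7: 170 = 170
  shelf 8: 150 = 150
  shelf 9: 130 = 130
Every load is within 270 cm, so 9 shelves suffice.

Yes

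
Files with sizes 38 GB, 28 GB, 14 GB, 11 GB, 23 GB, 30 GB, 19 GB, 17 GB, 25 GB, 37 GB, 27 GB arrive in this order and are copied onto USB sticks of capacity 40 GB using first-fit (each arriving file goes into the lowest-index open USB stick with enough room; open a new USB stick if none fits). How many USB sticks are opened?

  38 → USB stick 1 (new)  [load 38/40]
  28 → USB stick 2 (new)  [load 28/40]
  14 → USB stick 3 (new)  [load 14/40]
  11 → USB stick 2  [load 39/40]
  23 → USB stick 3  [load 37/40]
  30 → USB stick 4 (new)  [load 30/40]
  19 → USB stick 5 (new)  [load 19/40]
  17 → USB stick 5  [load 36/40]
  25 → USB stick 6 (new)  [load 25/40]
  37 → USB stick 7 (new)  [load 37/40]
  27 → USB stick 8 (new)  [load 27/40]
8 USB sticks opened.

8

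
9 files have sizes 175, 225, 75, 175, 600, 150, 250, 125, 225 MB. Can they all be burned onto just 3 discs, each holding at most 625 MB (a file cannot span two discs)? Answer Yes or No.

No

Total = 2000 MB; ⌈2000/625⌉ = 4.
At least 4 discs are required, but only 3 are allowed.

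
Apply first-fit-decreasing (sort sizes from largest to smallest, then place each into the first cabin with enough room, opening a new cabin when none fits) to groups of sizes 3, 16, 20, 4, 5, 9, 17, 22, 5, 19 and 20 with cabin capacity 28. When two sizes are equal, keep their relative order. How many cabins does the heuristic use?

Sorted descending: 22, 20, 20, 19, 17, 16, 9, 5, 5, 4, 3.
  22 → cabin 1 (new)  [load 22/28]
  20 → cabin 2 (new)  [load 20/28]
  20 → cabin 3 (new)  [load 20/28]
  19 → cabin 4 (new)  [load 19/28]
  17 → cabin 5 (new)  [load 17/28]
  16 → cabin 6 (new)  [load 16/28]
  9 → cabin 4  [load 28/28]
  5 → cabin 1  [load 27/28]
  5 → cabin 2  [load 25/28]
  4 → cabin 3  [load 24/28]
  3 → cabin 2  [load 28/28]
6 cabins opened.

6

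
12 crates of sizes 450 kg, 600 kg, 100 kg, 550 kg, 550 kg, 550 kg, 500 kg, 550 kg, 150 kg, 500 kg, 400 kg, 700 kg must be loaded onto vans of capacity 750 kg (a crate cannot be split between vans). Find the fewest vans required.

10

Total = 700 + 600 + 550 + 550 + 550 + 550 + 500 + 500 + 450 + 400 + 150 + 100 = 5600 kg.
Lower bound: ⌈5600/750⌉ = 8 vans.
Also, 10 crates each exceed 375 kg, and no two of those can share a van, so at least 10 vans are needed.
A packing using 10 vans:
  van 1: 700 = 700
  van 2: 600 + 150 = 750
  van 3: 550 + 100 = 650
  van 4: 550 = 550
  van 5: 550 = 550
  van 6: 550 = 550
  van 7: 500 = 500
  van 8: 500 = 500
  van 9: 450 = 450
  van 10: 400 = 400
This matches the lower bound, so 10 is optimal.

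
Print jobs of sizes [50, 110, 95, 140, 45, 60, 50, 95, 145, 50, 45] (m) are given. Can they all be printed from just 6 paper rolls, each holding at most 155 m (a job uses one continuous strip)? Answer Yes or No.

Yes

A valid assignment using 6 paper rolls:
  roll 1: 145 = 145
  roll 2: 140 = 140
  roll 3: 110 + 45 = 155
  roll 4: 95 + 60 = 155
  roll 5: 95 + 50 = 145
  roll 6: 50 + 50 + 45 = 145
Every load is within 155 m, so 6 paper rolls suffice.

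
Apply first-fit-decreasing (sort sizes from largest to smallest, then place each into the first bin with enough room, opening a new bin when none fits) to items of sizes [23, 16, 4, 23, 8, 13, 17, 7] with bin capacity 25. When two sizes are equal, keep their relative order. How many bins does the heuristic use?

Sorted descending: 23, 23, 17, 16, 13, 8, 7, 4.
  23 → bin 1 (new)  [load 23/25]
  23 → bin 2 (new)  [load 23/25]
  17 → bin 3 (new)  [load 17/25]
  16 → bin 4 (new)  [load 16/25]
  13 → bin 5 (new)  [load 13/25]
  8 → bin 3  [load 25/25]
  7 → bin 4  [load 23/25]
  4 → bin 5  [load 17/25]
5 bins opened.

5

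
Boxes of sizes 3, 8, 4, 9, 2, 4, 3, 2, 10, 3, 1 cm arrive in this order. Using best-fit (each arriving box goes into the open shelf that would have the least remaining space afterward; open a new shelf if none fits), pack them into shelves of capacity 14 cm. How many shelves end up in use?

4

  3 → shelf 1 (new)  [load 3/14]
  8 → shelf 1  [load 11/14]
  4 → shelf 2 (new)  [load 4/14]
  9 → shelf 2  [load 13/14]
  2 → shelf 1  [load 13/14]
  4 → shelf 3 (new)  [load 4/14]
  3 → shelf 3  [load 7/14]
  2 → shelf 3  [load 9/14]
  10 → shelf 4 (new)  [load 10/14]
  3 → shelf 4  [load 13/14]
  1 → shelf 1  [load 14/14]
4 shelves opened.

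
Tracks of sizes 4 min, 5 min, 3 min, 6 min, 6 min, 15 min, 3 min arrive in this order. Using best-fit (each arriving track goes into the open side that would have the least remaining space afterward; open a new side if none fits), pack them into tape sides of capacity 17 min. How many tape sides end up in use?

  4 → side 1 (new)  [load 4/17]
  5 → side 1  [load 9/17]
  3 → side 1  [load 12/17]
  6 → side 2 (new)  [load 6/17]
  6 → side 2  [load 12/17]
  15 → side 3 (new)  [load 15/17]
  3 → side 1  [load 15/17]
3 tape sides opened.

3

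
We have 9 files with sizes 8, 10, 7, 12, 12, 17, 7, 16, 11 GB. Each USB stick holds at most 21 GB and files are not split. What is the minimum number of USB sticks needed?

6

Total = 17 + 16 + 12 + 12 + 11 + 10 + 8 + 7 + 7 = 100 GB.
Lower bound: ⌈100/21⌉ = 5 USB sticks.
A packing using 6 USB sticks:
  USB stick 1: 17 = 17
  USB stick 2: 16 = 16
  USB stick 3: 12 + 8 = 20
  USB stick 4: 12 + 7 = 19
  USB stick 5: 11 + 10 = 21
  USB stick 6: 7 = 7
No arrangement into 5 USB sticks stays within capacity, so 6 is optimal.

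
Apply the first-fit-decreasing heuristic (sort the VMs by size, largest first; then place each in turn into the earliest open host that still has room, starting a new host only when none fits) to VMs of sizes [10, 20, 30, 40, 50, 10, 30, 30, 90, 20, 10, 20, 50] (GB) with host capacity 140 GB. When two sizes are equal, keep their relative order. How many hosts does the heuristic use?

3

Sorted descending: 90, 50, 50, 40, 30, 30, 30, 20, 20, 20, 10, 10, 10.
  90 → host 1 (new)  [load 90/140]
  50 → host 1  [load 140/140]
  50 → host 2 (new)  [load 50/140]
  40 → host 2  [load 90/140]
  30 → host 2  [load 120/140]
  30 → host 3 (new)  [load 30/140]
  30 → host 3  [load 60/140]
  20 → host 2  [load 140/140]
  20 → host 3  [load 80/140]
  20 → host 3  [load 100/140]
  10 → host 3  [load 110/140]
  10 → host 3  [load 120/140]
  10 → host 3  [load 130/140]
3 hosts opened.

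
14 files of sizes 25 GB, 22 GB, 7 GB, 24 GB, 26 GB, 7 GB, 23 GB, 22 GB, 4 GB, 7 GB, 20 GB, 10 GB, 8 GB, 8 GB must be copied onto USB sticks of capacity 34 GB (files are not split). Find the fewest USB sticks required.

7

Total = 26 + 25 + 24 + 23 + 22 + 22 + 20 + 10 + 8 + 8 + 7 + 7 + 7 + 4 = 213 GB.
Lower bound: ⌈213/34⌉ = 7 USB sticks.
A packing using 7 USB sticks:
  USB stick 1: 26 + 8 = 34
  USB stick 2: 25 + 8 = 33
  USB stick 3: 24 + 10 = 34
  USB stick 4: 23 + 7 + 4 = 34
  USB stick 5: 22 + 7 = 29
  USB stick 6: 22 + 7 = 29
  USB stick 7: 20 = 20
This matches the lower bound, so 7 is optimal.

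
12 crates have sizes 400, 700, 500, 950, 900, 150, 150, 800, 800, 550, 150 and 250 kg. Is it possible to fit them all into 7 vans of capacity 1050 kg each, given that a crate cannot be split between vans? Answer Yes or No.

Yes

A valid assignment using 7 vans:
  van 1: 950 = 950
  van 2: 900 + 150 = 1050
  van 3: 800 + 250 = 1050
  van 4: 800 + 150 = 950
  van 5: 700 + 150 = 850
  van 6: 550 + 500 = 1050
  van 7: 400 = 400
Every load is within 1050 kg, so 7 vans suffice.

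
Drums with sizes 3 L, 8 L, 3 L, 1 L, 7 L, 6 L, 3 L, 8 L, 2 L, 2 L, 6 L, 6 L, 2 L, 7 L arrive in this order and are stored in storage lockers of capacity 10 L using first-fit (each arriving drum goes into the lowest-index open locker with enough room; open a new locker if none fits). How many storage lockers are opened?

  3 → locker 1 (new)  [load 3/10]
  8 → locker 2 (new)  [load 8/10]
  3 → locker 1  [load 6/10]
  1 → locker 1  [load 7/10]
  7 → locker 3 (new)  [load 7/10]
  6 → locker 4 (new)  [load 6/10]
  3 → locker 1  [load 10/10]
  8 → locker 5 (new)  [load 8/10]
  2 → locker 2  [load 10/10]
  2 → locker 3  [load 9/10]
  6 → locker 6 (new)  [load 6/10]
  6 → locker 7 (new)  [load 6/10]
  2 → locker 4  [load 8/10]
  7 → locker 8 (new)  [load 7/10]
8 storage lockers opened.

8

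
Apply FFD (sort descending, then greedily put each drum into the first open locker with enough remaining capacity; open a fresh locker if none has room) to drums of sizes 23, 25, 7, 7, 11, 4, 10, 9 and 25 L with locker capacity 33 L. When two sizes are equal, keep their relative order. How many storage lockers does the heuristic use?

4

Sorted descending: 25, 25, 23, 11, 10, 9, 7, 7, 4.
  25 → locker 1 (new)  [load 25/33]
  25 → locker 2 (new)  [load 25/33]
  23 → locker 3 (new)  [load 23/33]
  11 → locker 4 (new)  [load 11/33]
  10 → locker 3  [load 33/33]
  9 → locker 4  [load 20/33]
  7 → locker 1  [load 32/33]
  7 → locker 2  [load 32/33]
  4 → locker 4  [load 24/33]
4 storage lockers opened.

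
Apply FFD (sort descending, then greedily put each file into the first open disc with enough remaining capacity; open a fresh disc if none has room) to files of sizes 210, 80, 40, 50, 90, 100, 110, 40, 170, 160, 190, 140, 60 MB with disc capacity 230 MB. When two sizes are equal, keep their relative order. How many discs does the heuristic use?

Sorted descending: 210, 190, 170, 160, 140, 110, 100, 90, 80, 60, 50, 40, 40.
  210 → disc 1 (new)  [load 210/230]
  190 → disc 2 (new)  [load 190/230]
  170 → disc 3 (new)  [load 170/230]
  160 → disc 4 (new)  [load 160/230]
  140 → disc 5 (new)  [load 140/230]
  110 → disc 6 (new)  [load 110/230]
  100 → disc 6  [load 210/230]
  90 → disc 5  [load 230/230]
  80 → disc 7 (new)  [load 80/230]
  60 → disc 3  [load 230/230]
  50 → disc 4  [load 210/230]
  40 → disc 2  [load 230/230]
  40 → disc 7  [load 120/230]
7 discs opened.

7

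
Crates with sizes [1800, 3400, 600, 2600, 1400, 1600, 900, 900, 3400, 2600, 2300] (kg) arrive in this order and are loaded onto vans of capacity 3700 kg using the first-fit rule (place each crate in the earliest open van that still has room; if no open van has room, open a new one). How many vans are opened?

  1800 → van 1 (new)  [load 1800/3700]
  3400 → van 2 (new)  [load 3400/3700]
  600 → van 1  [load 2400/3700]
  2600 → van 3 (new)  [load 2600/3700]
  1400 → van 4 (new)  [load 1400/3700]
  1600 → van 4  [load 3000/3700]
  900 → van 1  [load 3300/3700]
  900 → van 3  [load 3500/3700]
  3400 → van 5 (new)  [load 3400/3700]
  2600 → van 6 (new)  [load 2600/3700]
  2300 → van 7 (new)  [load 2300/3700]
7 vans opened.

7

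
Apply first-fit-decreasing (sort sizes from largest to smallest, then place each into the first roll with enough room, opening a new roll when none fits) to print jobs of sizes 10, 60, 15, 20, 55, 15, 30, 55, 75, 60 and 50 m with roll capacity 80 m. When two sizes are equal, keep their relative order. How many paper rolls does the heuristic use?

Sorted descending: 75, 60, 60, 55, 55, 50, 30, 20, 15, 15, 10.
  75 → roll 1 (new)  [load 75/80]
  60 → roll 2 (new)  [load 60/80]
  60 → roll 3 (new)  [load 60/80]
  55 → roll 4 (new)  [load 55/80]
  55 → roll 5 (new)  [load 55/80]
  50 → roll 6 (new)  [load 50/80]
  30 → roll 6  [load 80/80]
  20 → roll 2  [load 80/80]
  15 → roll 3  [load 75/80]
  15 → roll 4  [load 70/80]
  10 → roll 4  [load 80/80]
6 paper rolls opened.

6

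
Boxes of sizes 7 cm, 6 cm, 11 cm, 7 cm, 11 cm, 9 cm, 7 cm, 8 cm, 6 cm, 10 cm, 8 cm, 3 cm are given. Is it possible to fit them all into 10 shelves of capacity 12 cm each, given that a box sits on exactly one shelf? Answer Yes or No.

Yes

A valid assignment using 10 shelves:
  shelf 1: 11 = 11
  shelf 2: 11 = 11
  shelf 3: 10 = 10
  shelf 4: 9 + 3 = 12
  shelf 5: 8 = 8
  shelf 6: 8 = 8
  shelf 7: 7 = 7
  shelf 8: 7 = 7
  shelf 9: 7 = 7
  shelf 10: 6 + 6 = 12
Every load is within 12 cm, so 10 shelves suffice.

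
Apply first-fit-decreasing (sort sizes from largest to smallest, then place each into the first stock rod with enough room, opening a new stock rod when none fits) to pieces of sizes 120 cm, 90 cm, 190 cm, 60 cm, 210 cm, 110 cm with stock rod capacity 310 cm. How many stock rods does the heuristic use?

3

Sorted descending: 210, 190, 120, 110, 90, 60.
  210 → stock rod 1 (new)  [load 210/310]
  190 → stock rod 2 (new)  [load 190/310]
  120 → stock rod 2  [load 310/310]
  110 → stock rod 3 (new)  [load 110/310]
  90 → stock rod 1  [load 300/310]
  60 → stock rod 3  [load 170/310]
3 stock rods opened.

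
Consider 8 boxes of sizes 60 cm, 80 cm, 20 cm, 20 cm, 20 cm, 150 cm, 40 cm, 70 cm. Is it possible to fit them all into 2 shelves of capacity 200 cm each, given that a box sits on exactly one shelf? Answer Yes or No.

No

Total = 460 cm; ⌈460/200⌉ = 3.
At least 3 shelves are required, but only 2 are allowed.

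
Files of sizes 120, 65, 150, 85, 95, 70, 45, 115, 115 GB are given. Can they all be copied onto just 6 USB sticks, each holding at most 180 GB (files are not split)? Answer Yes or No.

Yes

A valid assignment using 6 USB sticks:
  USB stick 1: 150 = 150
  USB stick 2: 120 + 45 = 165
  USB stick 3: 115 + 65 = 180
  USB stick 4: 115 = 115
  USB stick 5: 95 + 85 = 180
  USB stick 6: 70 = 70
Every load is within 180 GB, so 6 USB sticks suffice.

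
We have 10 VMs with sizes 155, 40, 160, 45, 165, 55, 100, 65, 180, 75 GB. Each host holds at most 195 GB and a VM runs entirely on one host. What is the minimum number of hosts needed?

Total = 180 + 165 + 160 + 155 + 100 + 75 + 65 + 55 + 45 + 40 = 1040 GB.
Lower bound: ⌈1040/195⌉ = 6 hosts.
A packing using 6 hosts:
  host 1: 180 = 180
  host 2: 165 = 165
  host 3: 160 = 160
  host 4: 155 + 40 = 195
  host 5: 100 + 75 = 175
  host 6: 65 + 55 + 45 = 165
This matches the lower bound, so 6 is optimal.

6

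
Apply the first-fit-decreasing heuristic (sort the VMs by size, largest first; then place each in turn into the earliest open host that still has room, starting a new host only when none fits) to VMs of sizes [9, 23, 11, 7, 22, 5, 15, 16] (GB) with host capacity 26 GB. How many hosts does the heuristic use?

Sorted descending: 23, 22, 16, 15, 11, 9, 7, 5.
  23 → host 1 (new)  [load 23/26]
  22 → host 2 (new)  [load 22/26]
  16 → host 3 (new)  [load 16/26]
  15 → host 4 (new)  [load 15/26]
  11 → host 4  [load 26/26]
  9 → host 3  [load 25/26]
  7 → host 5 (new)  [load 7/26]
  5 → host 5  [load 12/26]
5 hosts opened.

5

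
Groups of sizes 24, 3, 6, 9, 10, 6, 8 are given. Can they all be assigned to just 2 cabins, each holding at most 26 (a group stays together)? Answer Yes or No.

Total = 66; ⌈66/26⌉ = 3.
At least 3 cabins are required, but only 2 are allowed.

No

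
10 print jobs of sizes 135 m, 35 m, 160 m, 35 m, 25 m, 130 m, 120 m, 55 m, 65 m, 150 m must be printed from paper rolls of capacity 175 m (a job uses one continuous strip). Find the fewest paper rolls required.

6

Total = 160 + 150 + 135 + 130 + 120 + 65 + 55 + 35 + 35 + 25 = 910 m.
Lower bound: ⌈910/175⌉ = 6 paper rolls.
A packing using 6 paper rolls:
  roll 1: 160 = 160
  roll 2: 150 + 25 = 175
  roll 3: 135 + 35 = 170
  roll 4: 130 + 35 = 165
  roll 5: 120 + 55 = 175
  roll 6: 65 = 65
This matches the lower bound, so 6 is optimal.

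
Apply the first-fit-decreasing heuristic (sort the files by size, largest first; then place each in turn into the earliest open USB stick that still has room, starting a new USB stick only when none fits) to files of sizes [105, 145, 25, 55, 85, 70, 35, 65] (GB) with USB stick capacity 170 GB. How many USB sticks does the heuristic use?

Sorted descending: 145, 105, 85, 70, 65, 55, 35, 25.
  145 → USB stick 1 (new)  [load 145/170]
  105 → USB stick 2 (new)  [load 105/170]
  85 → USB stick 3 (new)  [load 85/170]
  70 → USB stick 3  [load 155/170]
  65 → USB stick 2  [load 170/170]
  55 → USB stick 4 (new)  [load 55/170]
  35 → USB stick 4  [load 90/170]
  25 → USB stick 1  [load 170/170]
4 USB sticks opened.

4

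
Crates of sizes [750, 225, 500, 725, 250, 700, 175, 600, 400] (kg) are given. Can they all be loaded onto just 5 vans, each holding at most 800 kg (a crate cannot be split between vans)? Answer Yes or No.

No

Total = 4325 kg; ⌈4325/800⌉ = 6.
At least 6 vans are required, but only 5 are allowed.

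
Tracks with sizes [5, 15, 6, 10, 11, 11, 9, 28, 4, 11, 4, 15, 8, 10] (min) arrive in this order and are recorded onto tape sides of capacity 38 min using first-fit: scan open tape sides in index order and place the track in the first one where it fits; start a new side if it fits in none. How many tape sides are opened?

5

  5 → side 1 (new)  [load 5/38]
  15 → side 1  [load 20/38]
  6 → side 1  [load 26/38]
  10 → side 1  [load 36/38]
  11 → side 2 (new)  [load 11/38]
  11 → side 2  [load 22/38]
  9 → side 2  [load 31/38]
  28 → side 3 (new)  [load 28/38]
  4 → side 2  [load 35/38]
  11 → side 4 (new)  [load 11/38]
  4 → side 3  [load 32/38]
  15 → side 4  [load 26/38]
  8 → side 4  [load 34/38]
  10 → side 5 (new)  [load 10/38]
5 tape sides opened.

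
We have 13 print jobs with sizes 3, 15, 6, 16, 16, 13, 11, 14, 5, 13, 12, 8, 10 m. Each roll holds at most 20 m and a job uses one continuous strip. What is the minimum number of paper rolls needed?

9

Total = 16 + 16 + 15 + 14 + 13 + 13 + 12 + 11 + 10 + 8 + 6 + 5 + 3 = 142 m.
Lower bound: ⌈142/20⌉ = 8 paper rolls.
A packing using 9 paper rolls:
  roll 1: 16 + 3 = 19
  roll 2: 16 = 16
  roll 3: 15 + 5 = 20
  roll 4: 14 + 6 = 20
  roll 5: 13 = 13
  roll 6: 13 = 13
  roll 7: 12 + 8 = 20
  roll 8: 11 = 11
  roll 9: 10 = 10
No arrangement into 8 paper rolls stays within capacity, so 9 is optimal.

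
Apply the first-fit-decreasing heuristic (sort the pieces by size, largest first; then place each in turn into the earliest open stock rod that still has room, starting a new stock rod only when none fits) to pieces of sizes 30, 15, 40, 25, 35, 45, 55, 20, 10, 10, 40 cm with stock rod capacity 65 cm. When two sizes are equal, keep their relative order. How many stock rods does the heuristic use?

5

Sorted descending: 55, 45, 40, 40, 35, 30, 25, 20, 15, 10, 10.
  55 → stock rod 1 (new)  [load 55/65]
  45 → stock rod 2 (new)  [load 45/65]
  40 → stock rod 3 (new)  [load 40/65]
  40 → stock rod 4 (new)  [load 40/65]
  35 → stock rod 5 (new)  [load 35/65]
  30 → stock rod 5  [load 65/65]
  25 → stock rod 3  [load 65/65]
  20 → stock rod 2  [load 65/65]
  15 → stock rod 4  [load 55/65]
  10 → stock rod 1  [load 65/65]
  10 → stock rod 4  [load 65/65]
5 stock rods opened.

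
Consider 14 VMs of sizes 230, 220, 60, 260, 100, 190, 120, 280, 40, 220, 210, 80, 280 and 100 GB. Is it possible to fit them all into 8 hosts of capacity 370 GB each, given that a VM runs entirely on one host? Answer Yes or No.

A valid assignment using 8 hosts:
  host 1: 280 + 80 = 360
  host 2: 280 + 60 = 340
  host 3: 260 + 100 = 360
  host 4: 230 + 120 = 350
  host 5: 220 + 100 + 40 = 360
  host 6: 220 = 220
  host 7: 210 = 210
  host 8: 190 = 190
Every load is within 370 GB, so 8 hosts suffice.

Yes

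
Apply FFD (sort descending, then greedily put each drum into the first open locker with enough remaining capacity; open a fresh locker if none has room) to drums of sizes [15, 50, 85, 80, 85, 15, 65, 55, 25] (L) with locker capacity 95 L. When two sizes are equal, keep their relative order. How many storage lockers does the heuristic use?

6

Sorted descending: 85, 85, 80, 65, 55, 50, 25, 15, 15.
  85 → locker 1 (new)  [load 85/95]
  85 → locker 2 (new)  [load 85/95]
  80 → locker 3 (new)  [load 80/95]
  65 → locker 4 (new)  [load 65/95]
  55 → locker 5 (new)  [load 55/95]
  50 → locker 6 (new)  [load 50/95]
  25 → locker 4  [load 90/95]
  15 → locker 3  [load 95/95]
  15 → locker 5  [load 70/95]
6 storage lockers opened.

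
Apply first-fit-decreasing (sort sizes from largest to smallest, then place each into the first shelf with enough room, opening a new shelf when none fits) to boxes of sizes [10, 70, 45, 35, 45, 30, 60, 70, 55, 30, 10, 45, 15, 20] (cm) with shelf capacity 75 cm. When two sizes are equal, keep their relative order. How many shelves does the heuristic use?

Sorted descending: 70, 70, 60, 55, 45, 45, 45, 35, 30, 30, 20, 15, 10, 10.
  70 → shelf 1 (new)  [load 70/75]
  70 → shelf 2 (new)  [load 70/75]
  60 → shelf 3 (new)  [load 60/75]
  55 → shelf 4 (new)  [load 55/75]
  45 → shelf 5 (new)  [load 45/75]
  45 → shelf 6 (new)  [load 45/75]
  45 → shelf 7 (new)  [load 45/75]
  35 → shelf 8 (new)  [load 35/75]
  30 → shelf 5  [load 75/75]
  30 → shelf 6  [load 75/75]
  20 → shelf 4  [load 75/75]
  15 → shelf 3  [load 75/75]
  10 → shelf 7  [load 55/75]
  10 → shelf 7  [load 65/75]
8 shelves opened.

8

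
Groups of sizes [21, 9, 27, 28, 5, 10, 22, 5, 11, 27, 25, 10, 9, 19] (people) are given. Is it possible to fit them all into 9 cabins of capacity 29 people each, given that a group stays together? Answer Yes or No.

Yes

A valid assignment using 9 cabins:
  cabin 1: 28 = 28
  cabin 2: 27 = 27
  cabin 3: 27 = 27
  cabin 4: 25 = 25
  cabin 5: 22 + 5 = 27
  cabin 6: 21 + 5 = 26
  cabin 7: 19 + 10 = 29
  cabin 8: 11 + 10 = 21
  cabin 9: 9 + 9 = 18
Every load is within 29 people, so 9 cabins suffice.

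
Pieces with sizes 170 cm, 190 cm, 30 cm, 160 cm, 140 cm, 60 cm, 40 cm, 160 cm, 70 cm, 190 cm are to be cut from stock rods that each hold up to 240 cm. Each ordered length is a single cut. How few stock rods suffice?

Total = 190 + 190 + 170 + 160 + 160 + 140 + 70 + 60 + 40 + 30 = 1210 cm.
Lower bound: ⌈1210/240⌉ = 6 stock rods.
A packing using 6 stock rods:
  stock rod 1: 190 + 40 = 230
  stock rod 2: 190 + 30 = 220
  stock rod 3: 170 + 70 = 240
  stock rod 4: 160 + 60 = 220
  stock rod 5: 160 = 160
  stock rod 6: 140 = 140
This matches the lower bound, so 6 is optimal.

6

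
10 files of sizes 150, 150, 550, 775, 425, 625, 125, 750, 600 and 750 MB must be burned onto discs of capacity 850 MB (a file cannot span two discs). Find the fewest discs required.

Total = 775 + 750 + 750 + 625 + 600 + 550 + 425 + 150 + 150 + 125 = 4900 MB.
Lower bound: ⌈4900/850⌉ = 6 discs.
A packing using 7 discs:
  disc 1: 775 = 775
  disc 2: 750 = 750
  disc 3: 750 = 750
  disc 4: 625 + 150 = 775
  disc 5: 600 + 150 = 750
  disc 6: 550 + 125 = 675
  disc 7: 425 = 425
No arrangement into 6 discs stays within capacity, so 7 is optimal.

7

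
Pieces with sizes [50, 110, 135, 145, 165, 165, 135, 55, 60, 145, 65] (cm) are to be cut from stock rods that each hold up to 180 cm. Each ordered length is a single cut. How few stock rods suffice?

Total = 165 + 165 + 145 + 145 + 135 + 135 + 110 + 65 + 60 + 55 + 50 = 1230 cm.
Lower bound: ⌈1230/180⌉ = 7 stock rods.
A packing using 8 stock rods:
  stock rod 1: 165 = 165
  stock rod 2: 165 = 165
  stock rod 3: 145 = 145
  stock rod 4: 145 = 145
  stock rod 5: 135 = 135
  stock rod 6: 135 = 135
  stock rod 7: 110 + 65 = 175
  stock rod 8: 60 + 55 + 50 = 165
No arrangement into 7 stock rods stays within capacity, so 8 is optimal.

8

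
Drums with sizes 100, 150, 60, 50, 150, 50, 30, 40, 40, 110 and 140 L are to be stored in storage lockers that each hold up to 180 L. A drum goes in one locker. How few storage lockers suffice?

6

Total = 150 + 150 + 140 + 110 + 100 + 60 + 50 + 50 + 40 + 40 + 30 = 920 L.
Lower bound: ⌈920/180⌉ = 6 storage lockers.
A packing using 6 storage lockers:
  locker 1: 150 + 30 = 180
  locker 2: 150 = 150
  locker 3: 140 + 40 = 180
  locker 4: 110 + 60 = 170
  locker 5: 100 + 50 = 150
  locker 6: 50 + 40 = 90
This matches the lower bound, so 6 is optimal.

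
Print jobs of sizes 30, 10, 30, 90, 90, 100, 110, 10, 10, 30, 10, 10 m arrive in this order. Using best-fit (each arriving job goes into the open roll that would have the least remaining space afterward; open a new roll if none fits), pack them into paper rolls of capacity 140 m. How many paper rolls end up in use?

5

  30 → roll 1 (new)  [load 30/140]
  10 → roll 1  [load 40/140]
  30 → roll 1  [load 70/140]
  90 → roll 2 (new)  [load 90/140]
  90 → roll 3 (new)  [load 90/140]
  100 → roll 4 (new)  [load 100/140]
  110 → roll 5 (new)  [load 110/140]
  10 → roll 5  [load 120/140]
  10 → roll 5  [load 130/140]
  30 → roll 4  [load 130/140]
  10 → roll 4  [load 140/140]
  10 → roll 5  [load 140/140]
5 paper rolls opened.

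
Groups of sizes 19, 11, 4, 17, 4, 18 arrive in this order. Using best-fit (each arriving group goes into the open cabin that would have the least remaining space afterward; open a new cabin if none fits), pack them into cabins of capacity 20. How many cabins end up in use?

  19 → cabin 1 (new)  [load 19/20]
  11 → cabin 2 (new)  [load 11/20]
  4 → cabin 2  [load 15/20]
  17 → cabin 3 (new)  [load 17/20]
  4 → cabin 2  [load 19/20]
  18 → cabin 4 (new)  [load 18/20]
4 cabins opened.

4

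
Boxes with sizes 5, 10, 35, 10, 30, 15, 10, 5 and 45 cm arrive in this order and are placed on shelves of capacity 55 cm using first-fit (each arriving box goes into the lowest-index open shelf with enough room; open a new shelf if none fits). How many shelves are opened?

3

  5 → shelf 1 (new)  [load 5/55]
  10 → shelf 1  [load 15/55]
  35 → shelf 1  [load 50/55]
  10 → shelf 2 (new)  [load 10/55]
  30 → shelf 2  [load 40/55]
  15 → shelf 2  [load 55/55]
  10 → shelf 3 (new)  [load 10/55]
  5 → shelf 1  [load 55/55]
  45 → shelf 3  [load 55/55]
3 shelves opened.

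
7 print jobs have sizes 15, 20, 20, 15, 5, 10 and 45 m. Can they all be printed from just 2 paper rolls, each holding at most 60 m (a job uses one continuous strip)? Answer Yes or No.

No

Total = 130 m; ⌈130/60⌉ = 3.
At least 3 paper rolls are required, but only 2 are allowed.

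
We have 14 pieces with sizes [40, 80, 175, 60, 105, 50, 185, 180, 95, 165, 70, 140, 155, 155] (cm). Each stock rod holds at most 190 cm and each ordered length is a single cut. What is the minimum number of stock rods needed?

Total = 185 + 180 + 175 + 165 + 155 + 155 + 140 + 105 + 95 + 80 + 70 + 60 + 50 + 40 = 1655 cm.
Lower bound: ⌈1655/190⌉ = 9 stock rods.
A packing using 10 stock rods:
  stock rod 1: 185 = 185
  stock rod 2: 180 = 180
  stock rod 3: 175 = 175
  stock rod 4: 165 = 165
  stock rod 5: 155 = 155
  stock rod 6: 155 = 155
  stock rod 7: 140 + 50 = 190
  stock rod 8: 105 + 80 = 185
  stock rod 9: 95 + 70 = 165
  stock rod 10: 60 + 40 = 100
No arrangement into 9 stock rods stays within capacity, so 10 is optimal.

10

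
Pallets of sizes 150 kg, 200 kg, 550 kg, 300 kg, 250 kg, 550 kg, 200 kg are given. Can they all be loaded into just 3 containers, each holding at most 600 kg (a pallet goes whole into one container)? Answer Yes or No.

Total = 2200 kg; ⌈2200/600⌉ = 4.
At least 4 containers are required, but only 3 are allowed.

No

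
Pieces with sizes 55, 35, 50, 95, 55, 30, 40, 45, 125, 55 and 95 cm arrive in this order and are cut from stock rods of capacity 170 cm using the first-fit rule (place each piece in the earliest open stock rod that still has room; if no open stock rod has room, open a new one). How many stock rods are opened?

5

  55 → stock rod 1 (new)  [load 55/170]
  35 → stock rod 1  [load 90/170]
  50 → stock rod 1  [load 140/170]
  95 → stock rod 2 (new)  [load 95/170]
  55 → stock rod 2  [load 150/170]
  30 → stock rod 1  [load 170/170]
  40 → stock rod 3 (new)  [load 40/170]
  45 → stock rod 3  [load 85/170]
  125 → stock rod 4 (new)  [load 125/170]
  55 → stock rod 3  [load 140/170]
  95 → stock rod 5 (new)  [load 95/170]
5 stock rods opened.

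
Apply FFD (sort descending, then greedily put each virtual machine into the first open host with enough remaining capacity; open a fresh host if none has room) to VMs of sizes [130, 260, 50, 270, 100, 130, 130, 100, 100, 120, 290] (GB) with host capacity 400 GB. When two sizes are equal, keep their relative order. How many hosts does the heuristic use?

5

Sorted descending: 290, 270, 260, 130, 130, 130, 120, 100, 100, 100, 50.
  290 → host 1 (new)  [load 290/400]
  270 → host 2 (new)  [load 270/400]
  260 → host 3 (new)  [load 260/400]
  130 → host 2  [load 400/400]
  130 → host 3  [load 390/400]
  130 → host 4 (new)  [load 130/400]
  120 → host 4  [load 250/400]
  100 → host 1  [load 390/400]
  100 → host 4  [load 350/400]
  100 → host 5 (new)  [load 100/400]
  50 → host 4  [load 400/400]
5 hosts opened.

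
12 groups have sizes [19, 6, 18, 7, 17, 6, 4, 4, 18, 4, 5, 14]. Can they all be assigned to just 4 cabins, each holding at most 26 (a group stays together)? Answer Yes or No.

Total = 122; ⌈122/26⌉ = 5.
At least 5 cabins are required, but only 4 are allowed.

No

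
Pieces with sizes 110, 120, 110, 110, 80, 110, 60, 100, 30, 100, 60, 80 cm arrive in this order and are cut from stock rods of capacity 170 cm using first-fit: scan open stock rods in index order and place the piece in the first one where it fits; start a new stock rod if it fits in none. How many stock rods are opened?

  110 → stock rod 1 (new)  [load 110/170]
  120 → stock rod 2 (new)  [load 120/170]
  110 → stock rod 3 (new)  [load 110/170]
  110 → stock rod 4 (new)  [load 110/170]
  80 → stock rod 5 (new)  [load 80/170]
  110 → stock rod 6 (new)  [load 110/170]
  60 → stock rod 1  [load 170/170]
  100 → stock rod 7 (new)  [load 100/170]
  30 → stock rod 2  [load 150/170]
  100 → stock rod 8 (new)  [load 100/170]
  60 → stock rod 3  [load 170/170]
  80 → stock rod 5  [load 160/170]
8 stock rods opened.

8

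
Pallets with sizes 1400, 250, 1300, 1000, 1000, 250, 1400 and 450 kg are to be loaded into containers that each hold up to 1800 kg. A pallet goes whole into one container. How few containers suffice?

Total = 1400 + 1400 + 1300 + 1000 + 1000 + 450 + 250 + 250 = 7050 kg.
Lower bound: ⌈7050/1800⌉ = 4 containers.
Also, 5 pallets each exceed 900 kg, and no two of those can share a container, so at least 5 containers are needed.
A packing using 5 containers:
  container 1: 1400 + 250 = 1650
  container 2: 1400 + 250 = 1650
  container 3: 1300 + 450 = 1750
  container 4: 1000 = 1000
  container 5: 1000 = 1000
This matches the lower bound, so 5 is optimal.

5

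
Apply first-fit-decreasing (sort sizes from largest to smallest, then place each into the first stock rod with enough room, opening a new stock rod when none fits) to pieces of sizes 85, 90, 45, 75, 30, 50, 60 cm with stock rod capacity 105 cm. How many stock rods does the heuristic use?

Sorted descending: 90, 85, 75, 60, 50, 45, 30.
  90 → stock rod 1 (new)  [load 90/105]
  85 → stock rod 2 (new)  [load 85/105]
  75 → stock rod 3 (new)  [load 75/105]
  60 → stock rod 4 (new)  [load 60/105]
  50 → stock rod 5 (new)  [load 50/105]
  45 → stock rod 4  [load 105/105]
  30 → stock rod 3  [load 105/105]
5 stock rods opened.

5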